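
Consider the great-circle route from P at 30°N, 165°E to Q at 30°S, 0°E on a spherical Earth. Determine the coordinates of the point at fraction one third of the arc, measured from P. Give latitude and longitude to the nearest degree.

Convert each endpoint to a unit vector on the sphere (x = cos φ cos λ, y = cos φ sin λ, z = sin φ).
The central angle between the endpoints is δ = arccos(p₁·p₂) ≈ 2.915 rad (167.0°).
Interpolate at f = 1/3 with slerp weights a = sin((1−f)δ)/sin δ ≈ 4.146, b = sin(fδ)/sin δ ≈ 3.676.
p = a·p₁ + b·p₂ ≈ (-0.285, 0.929, 0.235); φ = arcsin(p_z) ≈ 13.59°, λ = atan2(p_y, p_x) ≈ 107.03°.

≈ 14°N, 107°E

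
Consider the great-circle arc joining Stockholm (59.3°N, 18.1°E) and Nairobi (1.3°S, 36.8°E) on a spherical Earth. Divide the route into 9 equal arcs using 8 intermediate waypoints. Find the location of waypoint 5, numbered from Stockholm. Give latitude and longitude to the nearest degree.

≈ (26°N, 31°E)

The haversine formula gives a central angle δ ≈ 1.088 rad (62.4°) between the endpoints.
Interpolate at f = 5/9 with slerp weights a = sin((1−f)δ)/sin δ ≈ 0.525, b = sin(fδ)/sin δ ≈ 0.642.
p = a·p₁ + b·p₂ ≈ (0.768, 0.468, 0.437); φ = arcsin(p_z) ≈ 25.90°, λ = atan2(p_y, p_x) ≈ 31.32°.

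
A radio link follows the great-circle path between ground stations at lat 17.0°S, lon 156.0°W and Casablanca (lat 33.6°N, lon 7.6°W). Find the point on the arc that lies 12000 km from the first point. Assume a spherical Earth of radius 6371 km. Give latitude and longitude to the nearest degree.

Convert each endpoint to a unit vector on the sphere (x = cos φ cos λ, y = cos φ sin λ, z = sin φ).
The central angle between the endpoints is δ = arccos(p₁·p₂) ≈ 2.568 rad (147.2°). The total great-circle distance is δ·R ≈ 2.568 × 6371 ≈ 16364 km, so the target fraction is f = 12000/16364 ≈ 0.733.
Interpolate at f ≈ 0.733 with slerp weights a = sin((1−f)δ)/sin δ ≈ 1.167, b = sin(fδ)/sin δ ≈ 1.755.
p = a·p₁ + b·p₂ ≈ (0.429, -0.647, 0.630); φ = arcsin(p_z) ≈ 39.05°, λ = atan2(p_y, p_x) ≈ -56.43°.

≈ lat 39°N, lon 56°W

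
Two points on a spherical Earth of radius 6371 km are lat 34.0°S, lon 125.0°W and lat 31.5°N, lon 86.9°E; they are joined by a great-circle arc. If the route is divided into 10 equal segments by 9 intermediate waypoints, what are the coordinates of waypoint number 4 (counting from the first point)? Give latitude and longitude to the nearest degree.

≈ lat 13°S, lon 171°E

Write both endpoints as unit vectors p₁, p₂ with components (cos φ cos λ, cos φ sin λ, sin φ).
The central angle between the endpoints is δ = arccos(p₁·p₂) ≈ 2.673 rad (153.2°).
Interpolate at f = 4/10 with slerp weights a = sin((1−f)δ)/sin δ ≈ 2.214, b = sin(fδ)/sin δ ≈ 1.942.
p = a·p₁ + b·p₂ ≈ (-0.963, 0.150, -0.223); φ = arcsin(p_z) ≈ -12.89°, λ = atan2(p_y, p_x) ≈ 171.14°.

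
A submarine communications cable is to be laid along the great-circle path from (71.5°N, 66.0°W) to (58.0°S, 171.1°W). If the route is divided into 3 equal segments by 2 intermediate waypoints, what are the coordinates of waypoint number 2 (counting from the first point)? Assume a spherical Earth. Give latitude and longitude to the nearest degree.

≈ (13°S, 144°W)

The haversine formula gives a central angle δ ≈ 2.583 rad (148.0°) between the endpoints.
Interpolate at f = 2/3 with slerp weights a = sin((1−f)δ)/sin δ ≈ 1.431, b = sin(fδ)/sin δ ≈ 1.865.
p = a·p₁ + b·p₂ ≈ (-0.792, -0.568, -0.225); φ = arcsin(p_z) ≈ -12.98°, λ = atan2(p_y, p_x) ≈ -144.36°.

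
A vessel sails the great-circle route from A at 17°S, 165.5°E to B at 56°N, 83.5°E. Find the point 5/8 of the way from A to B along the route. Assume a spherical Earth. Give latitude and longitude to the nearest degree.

Write both endpoints as unit vectors p₁, p₂ with components (cos φ cos λ, cos φ sin λ, sin φ).
The central angle between the endpoints is δ = arccos(p₁·p₂) ≈ 1.740 rad (99.7°).
Interpolate at f = 5/8 with slerp weights a = sin((1−f)δ)/sin δ ≈ 0.616, b = sin(fδ)/sin δ ≈ 0.898.
p = a·p₁ + b·p₂ ≈ (-0.513, 0.646, 0.565); φ = arcsin(p_z) ≈ 34.37°, λ = atan2(p_y, p_x) ≈ 128.45°.

≈ 34°N, 128°E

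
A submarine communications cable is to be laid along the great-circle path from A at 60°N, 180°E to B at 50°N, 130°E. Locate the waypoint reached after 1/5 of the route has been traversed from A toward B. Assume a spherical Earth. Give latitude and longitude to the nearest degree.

≈ 60°N, 168°E

Write both endpoints as unit vectors p₁, p₂ with components (cos φ cos λ, cos φ sin λ, sin φ).
The central angle between the endpoints is δ = arccos(p₁·p₂) ≈ 0.516 rad (29.5°).
Interpolate at f = 1/5 with slerp weights a = sin((1−f)δ)/sin δ ≈ 0.813, b = sin(fδ)/sin δ ≈ 0.209.
p = a·p₁ + b·p₂ ≈ (-0.493, 0.103, 0.864); φ = arcsin(p_z) ≈ 59.78°, λ = atan2(p_y, p_x) ≈ 168.22°.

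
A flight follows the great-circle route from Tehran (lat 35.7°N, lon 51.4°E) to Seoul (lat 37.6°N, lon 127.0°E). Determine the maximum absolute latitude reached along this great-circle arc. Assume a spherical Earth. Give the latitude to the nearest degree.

≈ 43°N

The great circle lies in the plane with unit normal n̂ = (p₁ × p₂)/|p₁ × p₂|.
Here n̂_z ≈ +0.728; the vertex latitude is φ_max = arccos|n̂_z| ≈ 43.3°.
Check via Clairaut: cos φ_max = |cos φ₁| · sin C = cos(35.7°)·sin(63.6°) ≈ 0.728, again giving ≈ 43.3°.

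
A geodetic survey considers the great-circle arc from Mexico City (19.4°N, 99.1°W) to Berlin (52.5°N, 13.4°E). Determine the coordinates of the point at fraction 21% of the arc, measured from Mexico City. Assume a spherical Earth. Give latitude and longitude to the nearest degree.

≈ 34°N, 87°W

From cos δ = sin φ₁ sin φ₂ + cos φ₁ cos φ₂ cos Δλ, the central angle is δ ≈ 1.527 rad (87.5°).
Interpolate at f = 0.21 with slerp weights a = sin((1−f)δ)/sin δ ≈ 0.935, b = sin(fδ)/sin δ ≈ 0.316.
p = a·p₁ + b·p₂ ≈ (0.047, -0.826, 0.561); φ = arcsin(p_z) ≈ 34.12°, λ = atan2(p_y, p_x) ≈ -86.72°.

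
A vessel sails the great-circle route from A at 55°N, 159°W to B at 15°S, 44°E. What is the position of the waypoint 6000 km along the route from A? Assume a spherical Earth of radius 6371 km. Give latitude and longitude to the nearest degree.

The haversine formula gives a central angle δ ≈ 2.377 rad (136.2°) between the endpoints. The total great-circle distance is δ·R ≈ 2.377 × 6371 ≈ 15147 km, so the target fraction is f = 6000/15147 ≈ 0.396.
Interpolate at f ≈ 0.396 with slerp weights a = sin((1−f)δ)/sin δ ≈ 1.432, b = sin(fδ)/sin δ ≈ 1.169.
p = a·p₁ + b·p₂ ≈ (0.045, 0.490, 0.871); φ = arcsin(p_z) ≈ 60.54°, λ = atan2(p_y, p_x) ≈ 84.73°.

≈ 61°N, 85°E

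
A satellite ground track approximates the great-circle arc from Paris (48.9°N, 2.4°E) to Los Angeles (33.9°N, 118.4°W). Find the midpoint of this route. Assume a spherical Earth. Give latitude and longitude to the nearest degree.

Write both endpoints as unit vectors p₁, p₂ with components (cos φ cos λ, cos φ sin λ, sin φ).
The central angle between the endpoints is δ = arccos(p₁·p₂) ≈ 1.429 rad (81.9°).
Interpolate at f = 1/2 with slerp weights a = sin((1−f)δ)/sin δ ≈ 0.662, b = sin(fδ)/sin δ ≈ 0.662.
p = a·p₁ + b·p₂ ≈ (0.173, -0.465, 0.868); φ = arcsin(p_z) ≈ 60.24°, λ = atan2(p_y, p_x) ≈ -69.55°.

≈ (60°N, 70°W)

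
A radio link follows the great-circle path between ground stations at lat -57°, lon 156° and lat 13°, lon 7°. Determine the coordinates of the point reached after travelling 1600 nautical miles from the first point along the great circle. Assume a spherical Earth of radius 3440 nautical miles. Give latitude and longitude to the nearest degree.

≈ lat -69°, lon 101°

Write both endpoints as unit vectors p₁, p₂ with components (cos φ cos λ, cos φ sin λ, sin φ).
The central angle between the endpoints is δ = arccos(p₁·p₂) ≈ 2.270 rad (130.1°). The total great-circle distance is δ·R ≈ 2.270 × 3440 ≈ 7808 nmi, so the target fraction is f = 1600/7808 ≈ 0.205.
Interpolate at f ≈ 0.205 with slerp weights a = sin((1−f)δ)/sin δ ≈ 1.271, b = sin(fδ)/sin δ ≈ 0.586.
p = a·p₁ + b·p₂ ≈ (-0.066, 0.351, -0.934); φ = arcsin(p_z) ≈ -69.07°, λ = atan2(p_y, p_x) ≈ 100.58°.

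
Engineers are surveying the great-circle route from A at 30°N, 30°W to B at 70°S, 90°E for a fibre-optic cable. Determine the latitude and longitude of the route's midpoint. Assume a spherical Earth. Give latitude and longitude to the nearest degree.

≈ 30°S, 7°W

Write both endpoints as unit vectors p₁, p₂ with components (cos φ cos λ, cos φ sin λ, sin φ).
The central angle between the endpoints is δ = arccos(p₁·p₂) ≈ 2.237 rad (128.2°).
Interpolate at f = 1/2 with slerp weights a = sin((1−f)δ)/sin δ ≈ 1.144, b = sin(fδ)/sin δ ≈ 1.144.
p = a·p₁ + b·p₂ ≈ (0.858, -0.104, -0.503); φ = arcsin(p_z) ≈ -30.20°, λ = atan2(p_y, p_x) ≈ -6.92°.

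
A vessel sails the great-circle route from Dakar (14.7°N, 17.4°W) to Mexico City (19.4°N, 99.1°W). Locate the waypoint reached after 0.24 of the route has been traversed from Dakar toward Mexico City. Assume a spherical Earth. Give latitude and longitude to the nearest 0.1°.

≈ 19.3°N, 36.3°W

Convert each endpoint to a unit vector on the sphere (x = cos φ cos λ, y = cos φ sin λ, z = sin φ).
The central angle between the endpoints is δ = arccos(p₁·p₂) ≈ 1.353 rad (77.5°).
Interpolate at f = 0.24 with slerp weights a = sin((1−f)δ)/sin δ ≈ 0.877, b = sin(fδ)/sin δ ≈ 0.327.
p = a·p₁ + b·p₂ ≈ (0.761, -0.558, 0.331); φ = arcsin(p_z) ≈ 19.34°, λ = atan2(p_y, p_x) ≈ -36.26°.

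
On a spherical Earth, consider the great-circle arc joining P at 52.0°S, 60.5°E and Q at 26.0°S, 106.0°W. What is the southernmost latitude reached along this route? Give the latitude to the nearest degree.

≈ 82°S

The great circle lies in the plane with unit normal n̂ = (p₁ × p₂)/|p₁ × p₂|.
Here n̂_z ≈ -0.132; the vertex latitude is φ_max = arccos|n̂_z| ≈ 82.4°.
Check via Clairaut: cos φ_max = |cos φ₁| · sin C = cos(52.0°)·sin(167.7°) ≈ 0.132, again giving ≈ 82.4°.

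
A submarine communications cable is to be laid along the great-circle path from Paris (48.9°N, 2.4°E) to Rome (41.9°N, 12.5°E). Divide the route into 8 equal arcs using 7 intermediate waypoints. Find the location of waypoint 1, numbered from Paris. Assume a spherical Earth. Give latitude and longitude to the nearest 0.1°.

≈ 48.1°N, 3.8°E

From cos δ = sin φ₁ sin φ₂ + cos φ₁ cos φ₂ cos Δλ, the central angle is δ ≈ 0.174 rad (9.9°).
Interpolate at f = 1/8 with slerp weights a = sin((1−f)δ)/sin δ ≈ 0.876, b = sin(fδ)/sin δ ≈ 0.126.
p = a·p₁ + b·p₂ ≈ (0.667, 0.044, 0.744); φ = arcsin(p_z) ≈ 48.08°, λ = atan2(p_y, p_x) ≈ 3.81°.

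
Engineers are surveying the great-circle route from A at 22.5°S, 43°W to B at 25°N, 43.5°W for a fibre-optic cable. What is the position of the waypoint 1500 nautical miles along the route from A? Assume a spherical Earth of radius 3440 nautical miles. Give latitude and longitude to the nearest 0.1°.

Convert each endpoint to a unit vector on the sphere (x = cos φ cos λ, y = cos φ sin λ, z = sin φ).
The central angle between the endpoints is δ = arccos(p₁·p₂) ≈ 0.829 rad (47.5°). The total great-circle distance is δ·R ≈ 0.829 × 3440 ≈ 2852 nmi, so the target fraction is f = 1500/2852 ≈ 0.526.
Interpolate at f ≈ 0.526 with slerp weights a = sin((1−f)δ)/sin δ ≈ 0.519, b = sin(fδ)/sin δ ≈ 0.573.
p = a·p₁ + b·p₂ ≈ (0.728, -0.685, 0.043); φ = arcsin(p_z) ≈ 2.48°, λ = atan2(p_y, p_x) ≈ -43.26°.

≈ 2.5°N, 43.3°W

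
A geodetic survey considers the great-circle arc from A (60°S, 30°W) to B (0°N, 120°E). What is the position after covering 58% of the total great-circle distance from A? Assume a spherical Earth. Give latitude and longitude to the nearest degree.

≈ (46°S, 103°E)

Write both endpoints as unit vectors p₁, p₂ with components (cos φ cos λ, cos φ sin λ, sin φ).
The central angle between the endpoints is δ = arccos(p₁·p₂) ≈ 2.019 rad (115.7°).
Interpolate at f = 0.58 with slerp weights a = sin((1−f)δ)/sin δ ≈ 0.832, b = sin(fδ)/sin δ ≈ 1.022.
p = a·p₁ + b·p₂ ≈ (-0.151, 0.677, -0.720); φ = arcsin(p_z) ≈ -46.09°, λ = atan2(p_y, p_x) ≈ 102.55°.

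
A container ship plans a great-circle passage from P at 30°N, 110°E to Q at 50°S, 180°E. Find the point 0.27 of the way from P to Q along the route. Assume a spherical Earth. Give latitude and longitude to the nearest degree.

≈ 8°N, 127°E

The haversine formula gives a central angle δ ≈ 1.765 rad (101.1°) between the endpoints.
Interpolate at f = 0.27 with slerp weights a = sin((1−f)δ)/sin δ ≈ 0.979, b = sin(fδ)/sin δ ≈ 0.467.
p = a·p₁ + b·p₂ ≈ (-0.590, 0.796, 0.131); φ = arcsin(p_z) ≈ 7.54°, λ = atan2(p_y, p_x) ≈ 126.55°.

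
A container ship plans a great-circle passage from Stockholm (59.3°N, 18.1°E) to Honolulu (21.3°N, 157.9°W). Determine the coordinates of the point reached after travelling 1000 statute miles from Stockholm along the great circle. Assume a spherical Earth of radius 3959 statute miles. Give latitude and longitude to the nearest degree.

Convert each endpoint to a unit vector on the sphere (x = cos φ cos λ, y = cos φ sin λ, z = sin φ).
The central angle between the endpoints is δ = arccos(p₁·p₂) ≈ 1.734 rad (99.3°). The total great-circle distance is δ·R ≈ 1.734 × 3959 ≈ 6864 mi, so the target fraction is f = 1000/6864 ≈ 0.146.
Interpolate at f ≈ 0.146 with slerp weights a = sin((1−f)δ)/sin δ ≈ 1.009, b = sin(fδ)/sin δ ≈ 0.253.
p = a·p₁ + b·p₂ ≈ (0.271, 0.071, 0.960); φ = arcsin(p_z) ≈ 73.72°, λ = atan2(p_y, p_x) ≈ 14.73°.

≈ 74°N, 15°E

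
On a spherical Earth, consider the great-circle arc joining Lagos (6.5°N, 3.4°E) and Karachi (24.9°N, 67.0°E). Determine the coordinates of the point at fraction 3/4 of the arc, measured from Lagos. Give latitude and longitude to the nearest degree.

≈ 22°N, 50°E

From cos δ = sin φ₁ sin φ₂ + cos φ₁ cos φ₂ cos Δλ, the central angle is δ ≈ 1.106 rad (63.4°).
Interpolate at f = 3/4 with slerp weights a = sin((1−f)δ)/sin δ ≈ 0.305, b = sin(fδ)/sin δ ≈ 0.825.
p = a·p₁ + b·p₂ ≈ (0.595, 0.707, 0.382); φ = arcsin(p_z) ≈ 22.46°, λ = atan2(p_y, p_x) ≈ 49.90°.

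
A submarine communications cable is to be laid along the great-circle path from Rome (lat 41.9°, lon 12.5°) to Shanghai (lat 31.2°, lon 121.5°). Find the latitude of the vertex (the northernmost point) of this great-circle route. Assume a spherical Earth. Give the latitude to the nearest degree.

≈ 53°

The great circle lies in the plane with unit normal n̂ = (p₁ × p₂)/|p₁ × p₂|.
Here n̂_z ≈ +0.608; the vertex latitude is φ_max = arccos|n̂_z| ≈ 52.6°.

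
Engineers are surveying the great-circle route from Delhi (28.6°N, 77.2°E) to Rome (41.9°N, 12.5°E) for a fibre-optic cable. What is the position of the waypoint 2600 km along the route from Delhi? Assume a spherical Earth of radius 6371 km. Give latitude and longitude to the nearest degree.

The haversine formula gives a central angle δ ≈ 0.929 rad (53.2°) between the endpoints. The total great-circle distance is δ·R ≈ 0.929 × 6371 ≈ 5916 km, so the target fraction is f = 2600/5916 ≈ 0.439.
Interpolate at f ≈ 0.439 with slerp weights a = sin((1−f)δ)/sin δ ≈ 0.621, b = sin(fδ)/sin δ ≈ 0.496.
p = a·p₁ + b·p₂ ≈ (0.481, 0.612, 0.628); φ = arcsin(p_z) ≈ 38.92°, λ = atan2(p_y, p_x) ≈ 51.82°.

≈ 39°N, 52°E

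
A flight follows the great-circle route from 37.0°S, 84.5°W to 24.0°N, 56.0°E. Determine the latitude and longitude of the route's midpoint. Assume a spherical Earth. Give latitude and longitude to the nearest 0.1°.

≈ 18.3°S, 3.7°W

From cos δ = sin φ₁ sin φ₂ + cos φ₁ cos φ₂ cos Δλ, the central angle is δ ≈ 2.511 rad (143.9°).
Interpolate at f = 1/2 with slerp weights a = sin((1−f)δ)/sin δ ≈ 1.613, b = sin(fδ)/sin δ ≈ 1.613.
p = a·p₁ + b·p₂ ≈ (0.947, -0.061, -0.315); φ = arcsin(p_z) ≈ -18.34°, λ = atan2(p_y, p_x) ≈ -3.66°.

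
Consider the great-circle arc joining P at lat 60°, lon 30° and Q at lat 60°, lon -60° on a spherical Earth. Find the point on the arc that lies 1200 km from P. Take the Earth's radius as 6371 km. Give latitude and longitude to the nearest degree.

≈ lat 66°, lon 10°

Write both endpoints as unit vectors p₁, p₂ with components (cos φ cos λ, cos φ sin λ, sin φ).
The central angle between the endpoints is δ = arccos(p₁·p₂) ≈ 0.723 rad (41.4°). The total great-circle distance is δ·R ≈ 0.723 × 6371 ≈ 4605 km, so the target fraction is f = 1200/4605 ≈ 0.261.
Interpolate at f ≈ 0.261 with slerp weights a = sin((1−f)δ)/sin δ ≈ 0.770, b = sin(fδ)/sin δ ≈ 0.283.
p = a·p₁ + b·p₂ ≈ (0.404, 0.070, 0.912); φ = arcsin(p_z) ≈ 65.78°, λ = atan2(p_y, p_x) ≈ 9.81°.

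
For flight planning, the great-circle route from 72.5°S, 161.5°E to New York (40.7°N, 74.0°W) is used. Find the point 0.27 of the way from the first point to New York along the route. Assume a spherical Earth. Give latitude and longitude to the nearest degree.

Convert each endpoint to a unit vector on the sphere (x = cos φ cos λ, y = cos φ sin λ, z = sin φ).
The central angle between the endpoints is δ = arccos(p₁·p₂) ≈ 2.420 rad (138.7°).
Interpolate at f = 0.27 with slerp weights a = sin((1−f)δ)/sin δ ≈ 1.486, b = sin(fδ)/sin δ ≈ 0.921.
p = a·p₁ + b·p₂ ≈ (-0.231, -0.529, -0.816); φ = arcsin(p_z) ≈ -54.72°, λ = atan2(p_y, p_x) ≈ -113.59°.

≈ 55°S, 114°W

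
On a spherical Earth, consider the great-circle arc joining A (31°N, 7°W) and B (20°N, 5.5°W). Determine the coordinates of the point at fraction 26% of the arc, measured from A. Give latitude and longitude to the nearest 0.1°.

Convert each endpoint to a unit vector on the sphere (x = cos φ cos λ, y = cos φ sin λ, z = sin φ).
The central angle between the endpoints is δ = arccos(p₁·p₂) ≈ 0.193 rad (11.1°).
Interpolate at f = 0.26 with slerp weights a = sin((1−f)δ)/sin δ ≈ 0.742, b = sin(fδ)/sin δ ≈ 0.262.
p = a·p₁ + b·p₂ ≈ (0.876, -0.101, 0.472); φ = arcsin(p_z) ≈ 28.14°, λ = atan2(p_y, p_x) ≈ -6.58°.

≈ (28.1°N, 6.6°W)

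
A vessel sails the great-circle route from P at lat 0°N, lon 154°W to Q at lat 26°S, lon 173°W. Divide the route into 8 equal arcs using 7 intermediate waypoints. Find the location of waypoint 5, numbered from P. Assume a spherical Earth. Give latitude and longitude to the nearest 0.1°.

The haversine formula gives a central angle δ ≈ 0.555 rad (31.8°) between the endpoints.
Interpolate at f = 5/8 with slerp weights a = sin((1−f)δ)/sin δ ≈ 0.392, b = sin(fδ)/sin δ ≈ 0.645.
p = a·p₁ + b·p₂ ≈ (-0.928, -0.243, -0.283); φ = arcsin(p_z) ≈ -16.43°, λ = atan2(p_y, p_x) ≈ -165.35°.

≈ lat 16.4°S, lon 165.4°W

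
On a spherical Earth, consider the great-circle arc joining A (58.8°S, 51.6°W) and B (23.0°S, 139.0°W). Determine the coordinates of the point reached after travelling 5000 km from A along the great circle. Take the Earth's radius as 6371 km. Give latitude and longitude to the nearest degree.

≈ (42°S, 121°W)

The haversine formula gives a central angle δ ≈ 1.207 rad (69.2°) between the endpoints. The total great-circle distance is δ·R ≈ 1.207 × 6371 ≈ 7690 km, so the target fraction is f = 5000/7690 ≈ 0.650.
Interpolate at f ≈ 0.650 with slerp weights a = sin((1−f)δ)/sin δ ≈ 0.438, b = sin(fδ)/sin δ ≈ 0.756.
p = a·p₁ + b·p₂ ≈ (-0.384, -0.635, -0.670); φ = arcsin(p_z) ≈ -42.10°, λ = atan2(p_y, p_x) ≈ -121.19°.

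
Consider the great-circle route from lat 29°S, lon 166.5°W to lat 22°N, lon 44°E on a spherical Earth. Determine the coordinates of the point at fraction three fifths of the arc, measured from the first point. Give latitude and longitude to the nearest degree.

≈ lat 6°S, lon 99°E

Convert each endpoint to a unit vector on the sphere (x = cos φ cos λ, y = cos φ sin λ, z = sin φ).
The central angle between the endpoints is δ = arccos(p₁·p₂) ≈ 2.647 rad (151.7°).
Interpolate at f = 3/5 with slerp weights a = sin((1−f)δ)/sin δ ≈ 1.838, b = sin(fδ)/sin δ ≈ 2.108.
p = a·p₁ + b·p₂ ≈ (-0.157, 0.982, -0.101); φ = arcsin(p_z) ≈ -5.82°, λ = atan2(p_y, p_x) ≈ 99.10°.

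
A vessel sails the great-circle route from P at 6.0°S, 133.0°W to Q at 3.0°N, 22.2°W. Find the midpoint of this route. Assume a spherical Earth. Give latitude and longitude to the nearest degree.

Convert each endpoint to a unit vector on the sphere (x = cos φ cos λ, y = cos φ sin λ, z = sin φ).
The central angle between the endpoints is δ = arccos(p₁·p₂) ≈ 1.937 rad (111.0°).
Interpolate at f = 1/2 with slerp weights a = sin((1−f)δ)/sin δ ≈ 0.883, b = sin(fδ)/sin δ ≈ 0.883.
p = a·p₁ + b·p₂ ≈ (0.217, -0.975, -0.046); φ = arcsin(p_z) ≈ -2.64°, λ = atan2(p_y, p_x) ≈ -77.43°.

≈ 3°S, 77°W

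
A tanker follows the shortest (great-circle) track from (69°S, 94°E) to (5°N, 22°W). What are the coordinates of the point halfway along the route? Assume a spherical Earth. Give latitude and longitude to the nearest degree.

Convert each endpoint to a unit vector on the sphere (x = cos φ cos λ, y = cos φ sin λ, z = sin φ).
The central angle between the endpoints is δ = arccos(p₁·p₂) ≈ 1.811 rad (103.8°).
Interpolate at f = 1/2 with slerp weights a = sin((1−f)δ)/sin δ ≈ 0.810, b = sin(fδ)/sin δ ≈ 0.810.
p = a·p₁ + b·p₂ ≈ (0.728, -0.013, -0.686); φ = arcsin(p_z) ≈ -43.28°, λ = atan2(p_y, p_x) ≈ -1.00°.

≈ (43°S, 1°W)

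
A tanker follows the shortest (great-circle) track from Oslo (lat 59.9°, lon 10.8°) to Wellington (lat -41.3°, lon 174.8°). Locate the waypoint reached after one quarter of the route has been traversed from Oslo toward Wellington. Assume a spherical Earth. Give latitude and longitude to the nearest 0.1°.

The haversine formula gives a central angle δ ≈ 2.774 rad (158.9°) between the endpoints.
Interpolate at f = 1/4 with slerp weights a = sin((1−f)δ)/sin δ ≈ 2.429, b = sin(fδ)/sin δ ≈ 1.778.
p = a·p₁ + b·p₂ ≈ (-0.134, 0.349, 0.927); φ = arcsin(p_z) ≈ 68.03°, λ = atan2(p_y, p_x) ≈ 111.01°.

≈ lat 68.0°, lon 111.0°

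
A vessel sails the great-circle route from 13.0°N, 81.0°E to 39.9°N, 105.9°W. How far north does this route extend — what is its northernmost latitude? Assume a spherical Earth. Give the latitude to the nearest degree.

The great circle lies in the plane with unit normal n̂ = (p₁ × p₂)/|p₁ × p₂|.
Here n̂_z ≈ +0.112; the vertex latitude is φ_max = arccos|n̂_z| ≈ 83.6°.
Check via Clairaut: cos φ_max = |cos φ₁| · sin C = cos(13.0°)·sin(6.6°) ≈ 0.112, again giving ≈ 83.6°.

≈ 84°N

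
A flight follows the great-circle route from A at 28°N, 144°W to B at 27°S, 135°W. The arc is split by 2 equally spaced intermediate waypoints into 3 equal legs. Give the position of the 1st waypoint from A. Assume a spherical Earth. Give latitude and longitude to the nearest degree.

The haversine formula gives a central angle δ ≈ 0.972 rad (55.7°) between the endpoints.
Interpolate at f = 1/3 with slerp weights a = sin((1−f)δ)/sin δ ≈ 0.731, b = sin(fδ)/sin δ ≈ 0.385.
p = a·p₁ + b·p₂ ≈ (-0.765, -0.622, 0.168); φ = arcsin(p_z) ≈ 9.68°, λ = atan2(p_y, p_x) ≈ -140.88°.

≈ 10°N, 141°W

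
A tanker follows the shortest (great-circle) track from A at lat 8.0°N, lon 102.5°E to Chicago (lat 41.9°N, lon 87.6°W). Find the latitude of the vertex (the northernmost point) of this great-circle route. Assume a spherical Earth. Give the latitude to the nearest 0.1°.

≈ 80.4°N

The great circle lies in the plane with unit normal n̂ = (p₁ × p₂)/|p₁ × p₂|.
Here n̂_z ≈ +0.167; the vertex latitude is φ_max = arccos|n̂_z| ≈ 80.4°.
Check via Clairaut: cos φ_max = |cos φ₁| · sin C = cos(8.0°)·sin(9.7°) ≈ 0.167, again giving ≈ 80.4°.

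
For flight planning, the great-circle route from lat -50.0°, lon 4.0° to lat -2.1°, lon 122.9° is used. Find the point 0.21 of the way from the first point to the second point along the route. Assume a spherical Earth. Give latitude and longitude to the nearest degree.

From cos δ = sin φ₁ sin φ₂ + cos φ₁ cos φ₂ cos Δλ, the central angle is δ ≈ 1.857 rad (106.4°).
Interpolate at f = 0.21 with slerp weights a = sin((1−f)δ)/sin δ ≈ 1.037, b = sin(fδ)/sin δ ≈ 0.396.
p = a·p₁ + b·p₂ ≈ (0.450, 0.379, -0.809); φ = arcsin(p_z) ≈ -53.98°, λ = atan2(p_y, p_x) ≈ 40.12°.

≈ lat -54°, lon 40°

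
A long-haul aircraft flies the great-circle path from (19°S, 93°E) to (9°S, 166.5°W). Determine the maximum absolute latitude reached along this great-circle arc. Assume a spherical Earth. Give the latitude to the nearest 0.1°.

≈ 22.4°S

The great circle lies in the plane with unit normal n̂ = (p₁ × p₂)/|p₁ × p₂|.
Here n̂_z ≈ +0.925; the vertex latitude is φ_max = arccos|n̂_z| ≈ 22.4°.
Check via Clairaut: cos φ_max = |cos φ₁| · sin C = cos(19.0°)·sin(102.0°) ≈ 0.925, again giving ≈ 22.4°.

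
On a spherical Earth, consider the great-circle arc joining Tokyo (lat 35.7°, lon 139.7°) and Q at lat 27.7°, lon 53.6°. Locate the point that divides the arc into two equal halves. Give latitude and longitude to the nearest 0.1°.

From cos δ = sin φ₁ sin φ₂ + cos φ₁ cos φ₂ cos Δλ, the central angle is δ ≈ 1.245 rad (71.3°).
Interpolate at f = 1/2 with slerp weights a = sin((1−f)δ)/sin δ ≈ 0.615, b = sin(fδ)/sin δ ≈ 0.615.
p = a·p₁ + b·p₂ ≈ (-0.058, 0.762, 0.645); φ = arcsin(p_z) ≈ 40.18°, λ = atan2(p_y, p_x) ≈ 94.34°.

≈ lat 40.2°, lon 94.3°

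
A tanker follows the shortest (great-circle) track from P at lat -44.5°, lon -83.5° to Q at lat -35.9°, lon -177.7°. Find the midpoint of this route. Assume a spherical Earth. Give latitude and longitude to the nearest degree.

≈ lat -51°, lon -135°

Convert each endpoint to a unit vector on the sphere (x = cos φ cos λ, y = cos φ sin λ, z = sin φ).
The central angle between the endpoints is δ = arccos(p₁·p₂) ≈ 1.193 rad (68.4°).
Interpolate at f = 1/2 with slerp weights a = sin((1−f)δ)/sin δ ≈ 0.604, b = sin(fδ)/sin δ ≈ 0.604.
p = a·p₁ + b·p₂ ≈ (-0.440, -0.448, -0.778); φ = arcsin(p_z) ≈ -51.08°, λ = atan2(p_y, p_x) ≈ -134.51°.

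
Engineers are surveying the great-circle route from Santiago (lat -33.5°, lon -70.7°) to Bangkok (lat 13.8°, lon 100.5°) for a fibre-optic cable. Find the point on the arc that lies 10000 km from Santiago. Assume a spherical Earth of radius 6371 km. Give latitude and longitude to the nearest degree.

≈ lat -50°, lon 70°

From cos δ = sin φ₁ sin φ₂ + cos φ₁ cos φ₂ cos Δλ, the central angle is δ ≈ 2.771 rad (158.7°). The total great-circle distance is δ·R ≈ 2.771 × 6371 ≈ 17651 km, so the target fraction is f = 10000/17651 ≈ 0.567.
Interpolate at f ≈ 0.567 with slerp weights a = sin((1−f)δ)/sin δ ≈ 2.571, b = sin(fδ)/sin δ ≈ 2.758.
p = a·p₁ + b·p₂ ≈ (0.221, 0.610, -0.761); φ = arcsin(p_z) ≈ -49.58°, λ = atan2(p_y, p_x) ≈ 70.11°.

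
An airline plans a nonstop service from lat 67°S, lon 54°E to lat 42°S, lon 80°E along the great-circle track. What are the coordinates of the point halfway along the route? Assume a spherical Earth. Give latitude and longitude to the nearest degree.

Convert each endpoint to a unit vector on the sphere (x = cos φ cos λ, y = cos φ sin λ, z = sin φ).
The central angle between the endpoints is δ = arccos(p₁·p₂) ≈ 0.501 rad (28.7°).
Interpolate at f = 1/2 with slerp weights a = sin((1−f)δ)/sin δ ≈ 0.516, b = sin(fδ)/sin δ ≈ 0.516.
p = a·p₁ + b·p₂ ≈ (0.185, 0.541, -0.820); φ = arcsin(p_z) ≈ -55.13°, λ = atan2(p_y, p_x) ≈ 71.10°.

≈ lat 55°S, lon 71°E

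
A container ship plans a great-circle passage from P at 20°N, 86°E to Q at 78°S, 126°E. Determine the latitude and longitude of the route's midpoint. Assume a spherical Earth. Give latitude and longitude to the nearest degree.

≈ 30°S, 93°E

Convert each endpoint to a unit vector on the sphere (x = cos φ cos λ, y = cos φ sin λ, z = sin φ).
The central angle between the endpoints is δ = arccos(p₁·p₂) ≈ 1.757 rad (100.7°).
Interpolate at f = 1/2 with slerp weights a = sin((1−f)δ)/sin δ ≈ 0.783, b = sin(fδ)/sin δ ≈ 0.783.
p = a·p₁ + b·p₂ ≈ (-0.044, 0.866, -0.498); φ = arcsin(p_z) ≈ -29.88°, λ = atan2(p_y, p_x) ≈ 92.93°.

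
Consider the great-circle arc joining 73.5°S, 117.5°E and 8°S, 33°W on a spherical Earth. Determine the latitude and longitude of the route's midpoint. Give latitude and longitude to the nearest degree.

≈ 55°S, 22°W

Write both endpoints as unit vectors p₁, p₂ with components (cos φ cos λ, cos φ sin λ, sin φ).
The central angle between the endpoints is δ = arccos(p₁·p₂) ≈ 1.682 rad (96.4°).
Interpolate at f = 1/2 with slerp weights a = sin((1−f)δ)/sin δ ≈ 0.750, b = sin(fδ)/sin δ ≈ 0.750.
p = a·p₁ + b·p₂ ≈ (0.525, -0.216, -0.824); φ = arcsin(p_z) ≈ -55.45°, λ = atan2(p_y, p_x) ≈ -22.34°.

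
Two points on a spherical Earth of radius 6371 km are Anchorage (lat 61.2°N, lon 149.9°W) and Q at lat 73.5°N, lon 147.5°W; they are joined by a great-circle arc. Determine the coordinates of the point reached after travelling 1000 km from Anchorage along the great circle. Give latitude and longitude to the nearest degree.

≈ lat 70°N, lon 148°W

Write both endpoints as unit vectors p₁, p₂ with components (cos φ cos λ, cos φ sin λ, sin φ).
The central angle between the endpoints is δ = arccos(p₁·p₂) ≈ 0.215 rad (12.3°). The total great-circle distance is δ·R ≈ 0.215 × 6371 ≈ 1371 km, so the target fraction is f = 1000/1371 ≈ 0.729.
Interpolate at f ≈ 0.729 with slerp weights a = sin((1−f)δ)/sin δ ≈ 0.273, b = sin(fδ)/sin δ ≈ 0.732.
p = a·p₁ + b·p₂ ≈ (-0.289, -0.178, 0.941); φ = arcsin(p_z) ≈ 70.17°, λ = atan2(p_y, p_x) ≈ -148.43°.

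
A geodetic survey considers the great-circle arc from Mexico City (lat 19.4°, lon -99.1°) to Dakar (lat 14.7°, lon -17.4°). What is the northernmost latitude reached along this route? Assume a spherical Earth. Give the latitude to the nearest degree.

The great circle lies in the plane with unit normal n̂ = (p₁ × p₂)/|p₁ × p₂|.
Here n̂_z ≈ +0.925; the vertex latitude is φ_max = arccos|n̂_z| ≈ 22.4°.

≈ 22°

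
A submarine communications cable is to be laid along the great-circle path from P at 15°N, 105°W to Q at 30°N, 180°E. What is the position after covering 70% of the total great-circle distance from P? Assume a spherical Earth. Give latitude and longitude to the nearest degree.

From cos δ = sin φ₁ sin φ₂ + cos φ₁ cos φ₂ cos Δλ, the central angle is δ ≈ 1.218 rad (69.8°).
Interpolate at f = 0.70 with slerp weights a = sin((1−f)δ)/sin δ ≈ 0.381, b = sin(fδ)/sin δ ≈ 0.802.
p = a·p₁ + b·p₂ ≈ (-0.790, -0.355, 0.500); φ = arcsin(p_z) ≈ 29.98°, λ = atan2(p_y, p_x) ≈ -155.79°.

≈ 30°N, 156°W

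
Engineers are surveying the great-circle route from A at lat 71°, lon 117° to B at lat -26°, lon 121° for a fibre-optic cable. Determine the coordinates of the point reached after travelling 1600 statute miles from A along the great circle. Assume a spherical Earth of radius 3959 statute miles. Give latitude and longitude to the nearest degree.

≈ lat 48°, lon 119°

Convert each endpoint to a unit vector on the sphere (x = cos φ cos λ, y = cos φ sin λ, z = sin φ).
The central angle between the endpoints is δ = arccos(p₁·p₂) ≈ 1.694 rad (97.0°). The total great-circle distance is δ·R ≈ 1.694 × 3959 ≈ 6705 mi, so the target fraction is f = 1600/6705 ≈ 0.239.
Interpolate at f ≈ 0.239 with slerp weights a = sin((1−f)δ)/sin δ ≈ 0.968, b = sin(fδ)/sin δ ≈ 0.396.
p = a·p₁ + b·p₂ ≈ (-0.326, 0.586, 0.742); φ = arcsin(p_z) ≈ 47.87°, λ = atan2(p_y, p_x) ≈ 119.12°.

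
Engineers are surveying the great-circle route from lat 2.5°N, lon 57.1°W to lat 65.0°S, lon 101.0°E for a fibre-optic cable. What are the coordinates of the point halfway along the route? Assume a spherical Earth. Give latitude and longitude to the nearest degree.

≈ lat 54°S, lon 43°W

Write both endpoints as unit vectors p₁, p₂ with components (cos φ cos λ, cos φ sin λ, sin φ).
The central angle between the endpoints is δ = arccos(p₁·p₂) ≈ 2.017 rad (115.5°).
Interpolate at f = 1/2 with slerp weights a = sin((1−f)δ)/sin δ ≈ 0.938, b = sin(fδ)/sin δ ≈ 0.938.
p = a·p₁ + b·p₂ ≈ (0.433, -0.398, -0.809); φ = arcsin(p_z) ≈ -53.99°, λ = atan2(p_y, p_x) ≈ -42.54°.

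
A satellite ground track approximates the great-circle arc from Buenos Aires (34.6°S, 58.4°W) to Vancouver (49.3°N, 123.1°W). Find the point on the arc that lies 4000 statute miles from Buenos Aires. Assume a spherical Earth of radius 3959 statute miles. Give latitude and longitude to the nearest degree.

≈ (15°N, 90°W)

Write both endpoints as unit vectors p₁, p₂ with components (cos φ cos λ, cos φ sin λ, sin φ).
The central angle between the endpoints is δ = arccos(p₁·p₂) ≈ 1.773 rad (101.6°). The total great-circle distance is δ·R ≈ 1.773 × 3959 ≈ 7020 mi, so the target fraction is f = 4000/7020 ≈ 0.570.
Interpolate at f ≈ 0.570 with slerp weights a = sin((1−f)δ)/sin δ ≈ 0.705, b = sin(fδ)/sin δ ≈ 0.865.
p = a·p₁ + b·p₂ ≈ (-0.004, -0.967, 0.255); φ = arcsin(p_z) ≈ 14.77°, λ = atan2(p_y, p_x) ≈ -90.22°.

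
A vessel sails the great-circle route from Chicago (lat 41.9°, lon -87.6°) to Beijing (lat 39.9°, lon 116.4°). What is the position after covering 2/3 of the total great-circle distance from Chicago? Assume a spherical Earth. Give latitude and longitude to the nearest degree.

≈ lat 68°, lon 142°

Convert each endpoint to a unit vector on the sphere (x = cos φ cos λ, y = cos φ sin λ, z = sin φ).
The central angle between the endpoints is δ = arccos(p₁·p₂) ≈ 1.664 rad (95.4°).
Interpolate at f = 2/3 with slerp weights a = sin((1−f)δ)/sin δ ≈ 0.529, b = sin(fδ)/sin δ ≈ 0.899.
p = a·p₁ + b·p₂ ≈ (-0.290, 0.225, 0.930); φ = arcsin(p_z) ≈ 68.47°, λ = atan2(p_y, p_x) ≈ 142.27°.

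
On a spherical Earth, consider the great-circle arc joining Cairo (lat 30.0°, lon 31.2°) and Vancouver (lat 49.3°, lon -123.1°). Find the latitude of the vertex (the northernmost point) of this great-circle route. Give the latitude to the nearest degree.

The great circle lies in the plane with unit normal n̂ = (p₁ × p₂)/|p₁ × p₂|.
Here n̂_z ≈ -0.247; the vertex latitude is φ_max = arccos|n̂_z| ≈ 75.7°.
Check via Clairaut: cos φ_max = |cos φ₁| · sin C = cos(30.0°)·sin(16.6°) ≈ 0.247, again giving ≈ 75.7°.

≈ 76°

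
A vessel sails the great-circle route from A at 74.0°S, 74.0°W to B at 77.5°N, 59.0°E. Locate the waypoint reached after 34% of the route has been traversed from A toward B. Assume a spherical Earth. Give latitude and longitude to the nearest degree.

Write both endpoints as unit vectors p₁, p₂ with components (cos φ cos λ, cos φ sin λ, sin φ).
The central angle between the endpoints is δ = arccos(p₁·p₂) ≈ 2.937 rad (168.3°).
Interpolate at f = 0.34 with slerp weights a = sin((1−f)δ)/sin δ ≈ 4.595, b = sin(fδ)/sin δ ≈ 4.140.
p = a·p₁ + b·p₂ ≈ (0.811, -0.449, -0.375); φ = arcsin(p_z) ≈ -22.04°, λ = atan2(p_y, p_x) ≈ -29.01°.

≈ 22°S, 29°W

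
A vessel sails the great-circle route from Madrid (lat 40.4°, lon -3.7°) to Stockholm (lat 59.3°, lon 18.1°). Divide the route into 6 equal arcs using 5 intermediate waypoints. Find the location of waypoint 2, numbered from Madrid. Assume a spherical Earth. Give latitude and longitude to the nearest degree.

≈ lat 47°, lon 2°

Convert each endpoint to a unit vector on the sphere (x = cos φ cos λ, y = cos φ sin λ, z = sin φ).
The central angle between the endpoints is δ = arccos(p₁·p₂) ≈ 0.407 rad (23.3°).
Interpolate at f = 2/6 with slerp weights a = sin((1−f)δ)/sin δ ≈ 0.677, b = sin(fδ)/sin δ ≈ 0.342.
p = a·p₁ + b·p₂ ≈ (0.680, 0.021, 0.733); φ = arcsin(p_z) ≈ 47.10°, λ = atan2(p_y, p_x) ≈ 1.76°.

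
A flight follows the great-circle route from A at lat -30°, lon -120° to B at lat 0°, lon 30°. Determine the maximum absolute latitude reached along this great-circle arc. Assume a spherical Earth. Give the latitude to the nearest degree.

The great circle lies in the plane with unit normal n̂ = (p₁ × p₂)/|p₁ × p₂|.
Here n̂_z ≈ +0.655; the vertex latitude is φ_max = arccos|n̂_z| ≈ 49.1°.

≈ -49°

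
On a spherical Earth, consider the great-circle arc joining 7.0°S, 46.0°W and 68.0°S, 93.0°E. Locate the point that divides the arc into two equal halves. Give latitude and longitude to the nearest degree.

The haversine formula gives a central angle δ ≈ 1.739 rad (99.6°) between the endpoints.
Interpolate at f = 1/2 with slerp weights a = sin((1−f)δ)/sin δ ≈ 0.775, b = sin(fδ)/sin δ ≈ 0.775.
p = a·p₁ + b·p₂ ≈ (0.519, -0.263, -0.813); φ = arcsin(p_z) ≈ -54.40°, λ = atan2(p_y, p_x) ≈ -26.90°.

≈ 54°S, 27°W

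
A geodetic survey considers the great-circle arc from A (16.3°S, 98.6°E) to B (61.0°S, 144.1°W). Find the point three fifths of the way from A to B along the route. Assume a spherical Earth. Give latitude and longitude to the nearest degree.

≈ (59°S, 141°E)

From cos δ = sin φ₁ sin φ₂ + cos φ₁ cos φ₂ cos Δλ, the central angle is δ ≈ 1.539 rad (88.2°).
Interpolate at f = 3/5 with slerp weights a = sin((1−f)δ)/sin δ ≈ 0.578, b = sin(fδ)/sin δ ≈ 0.798.
p = a·p₁ + b·p₂ ≈ (-0.396, 0.321, -0.860); φ = arcsin(p_z) ≈ -59.32°, λ = atan2(p_y, p_x) ≈ 140.96°.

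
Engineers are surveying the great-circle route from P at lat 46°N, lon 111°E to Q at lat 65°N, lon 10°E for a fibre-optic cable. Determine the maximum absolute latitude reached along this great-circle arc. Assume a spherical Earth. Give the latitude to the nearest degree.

≈ 69°N

The great circle lies in the plane with unit normal n̂ = (p₁ × p₂)/|p₁ × p₂|.
Here n̂_z ≈ -0.359; the vertex latitude is φ_max = arccos|n̂_z| ≈ 69.0°.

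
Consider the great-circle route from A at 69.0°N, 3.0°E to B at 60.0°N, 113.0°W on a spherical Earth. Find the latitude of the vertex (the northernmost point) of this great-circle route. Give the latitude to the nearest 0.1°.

≈ 76.4°N

The great circle lies in the plane with unit normal n̂ = (p₁ × p₂)/|p₁ × p₂|.
Here n̂_z ≈ -0.236; the vertex latitude is φ_max = arccos|n̂_z| ≈ 76.4°.
Check via Clairaut: cos φ_max = |cos φ₁| · sin C = cos(69.0°)·sin(41.1°) ≈ 0.236, again giving ≈ 76.4°.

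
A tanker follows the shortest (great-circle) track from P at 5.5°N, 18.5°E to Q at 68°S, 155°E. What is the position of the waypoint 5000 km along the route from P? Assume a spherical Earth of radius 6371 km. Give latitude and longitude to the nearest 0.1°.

Convert each endpoint to a unit vector on the sphere (x = cos φ cos λ, y = cos φ sin λ, z = sin φ).
The central angle between the endpoints is δ = arccos(p₁·p₂) ≈ 1.938 rad (111.1°). The total great-circle distance is δ·R ≈ 1.938 × 6371 ≈ 12349 km, so the target fraction is f = 5000/12349 ≈ 0.405.
Interpolate at f ≈ 0.405 with slerp weights a = sin((1−f)δ)/sin δ ≈ 0.980, b = sin(fδ)/sin δ ≈ 0.757.
p = a·p₁ + b·p₂ ≈ (0.668, 0.429, -0.608); φ = arcsin(p_z) ≈ -37.46°, λ = atan2(p_y, p_x) ≈ 32.74°.

≈ 37.5°S, 32.7°E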